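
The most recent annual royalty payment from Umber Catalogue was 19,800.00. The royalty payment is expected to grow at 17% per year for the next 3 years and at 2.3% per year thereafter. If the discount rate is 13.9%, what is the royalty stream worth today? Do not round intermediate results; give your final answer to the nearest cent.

D_1 = 23166.00000
D_2 = 27104.22000
D_3 = 31711.93740
Terminal value at year 3: TV = D_3×(1+g_2)/(r−g_2) = 32441.31196/0.116 = 279666.48242
P_0 = D_1/(1+r)^1 + D_2/(1+r)^2 + D_3/(1+r)^3 + TV/(1+r)^3
    = 20338.89377 + 20892.45453 + 21461.08147 + 189264.53747 = 251956.96723

251956.97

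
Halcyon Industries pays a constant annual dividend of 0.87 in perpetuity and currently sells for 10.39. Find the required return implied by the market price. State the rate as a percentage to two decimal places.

P = C/r ⇒ r = C/P = 0.87/10.39 = 0.083734

8.37%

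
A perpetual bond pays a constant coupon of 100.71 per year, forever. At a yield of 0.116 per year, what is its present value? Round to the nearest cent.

868.19

Level perpetuity: PV = C / r = 100.71 / 0.116 = 868.19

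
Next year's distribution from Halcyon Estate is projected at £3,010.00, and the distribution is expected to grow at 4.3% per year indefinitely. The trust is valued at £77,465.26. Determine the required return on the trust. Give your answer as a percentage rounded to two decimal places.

P = D₁/(r − g) ⇒ r = D₁/P + g = £3,010.0000/£77,465.26 + 0.043 = 0.038856 + 0.043 = 0.081856

8.19%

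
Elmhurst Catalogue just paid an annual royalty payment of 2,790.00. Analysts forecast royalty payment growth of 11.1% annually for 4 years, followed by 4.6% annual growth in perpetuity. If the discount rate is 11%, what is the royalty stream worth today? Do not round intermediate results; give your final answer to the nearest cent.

D_1 = 3099.69000
D_2 = 3443.75559
D_3 = 3826.01246
D_4 = 4250.69984
Terminal value at year 4: TV = D_4×(1+g_2)/(r−g_2) = 4446.23204/0.064 = 69472.37557
P_0 = D_1/(1+r)^1 + D_2/(1+r)^2 + D_3/(1+r)^3 + D_4/(1+r)^4 + TV/(1+r)^4
    = 2792.51351 + 2795.02929 + 2797.54734 + 2800.06765 + 45763.60563 = 56948.76342

56948.76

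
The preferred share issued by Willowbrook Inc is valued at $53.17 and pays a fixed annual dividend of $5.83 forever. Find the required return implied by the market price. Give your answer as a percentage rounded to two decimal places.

P = C/r ⇒ r = C/P = $5.83/$53.17 = 0.109648

10.96%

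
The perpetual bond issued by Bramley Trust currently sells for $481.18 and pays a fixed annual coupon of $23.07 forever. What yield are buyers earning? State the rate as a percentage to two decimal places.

4.79%

P = C/r ⇒ r = C/P = $23.07/$481.18 = 0.047945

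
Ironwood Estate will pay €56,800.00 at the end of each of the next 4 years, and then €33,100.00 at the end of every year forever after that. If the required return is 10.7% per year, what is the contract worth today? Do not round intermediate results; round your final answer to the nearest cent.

PV of 4-year annuity: €56,800.00 × [1 − (1+0.107)^−4] / 0.107 = 177353.61043
Perpetuity value at year 4: €33,100.00 / 0.107 = 309345.79439
PV of perpetuity: 309345.79439 / (1+0.107)^4 = 205993.60240
Total PV = 177353.61043 + 205993.60240 = 383347.21283

€383347.21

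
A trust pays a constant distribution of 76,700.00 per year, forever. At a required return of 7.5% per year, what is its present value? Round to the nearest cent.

Level perpetuity: PV = C / r = 76,700.00 / 0.075 = 1,022,666.67

1022666.67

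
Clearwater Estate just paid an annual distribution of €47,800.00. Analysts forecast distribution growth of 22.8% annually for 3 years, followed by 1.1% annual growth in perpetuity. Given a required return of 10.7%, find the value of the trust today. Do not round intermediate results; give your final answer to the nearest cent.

D_1 = 58698.40000
D_2 = 72081.63520
D_3 = 88516.24803
Terminal value at year 3: TV = D_3×(1+g_2)/(r−g_2) = 89489.92675/0.096 = 932186.73702
P_0 = D_1/(1+r)^1 + D_2/(1+r)^2 + D_3/(1+r)^3 + TV/(1+r)^3
    = 53024.75158 + 58820.59164 + 65249.94266 + 687163.45868 = 864258.74456

€864258.74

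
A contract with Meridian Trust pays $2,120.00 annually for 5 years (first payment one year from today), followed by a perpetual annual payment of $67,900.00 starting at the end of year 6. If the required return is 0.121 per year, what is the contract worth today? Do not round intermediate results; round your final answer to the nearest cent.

$324621.10

PV of 5-year annuity: $2,120.00 × [1 − (1+0.121)^−5] / 0.121 = 7623.23141
Perpetuity value at year 5: $67,900.00 / 0.121 = 561157.02479
PV of perpetuity: 561157.02479 / (1+0.121)^5 = 316997.86775
Total PV = 7623.23141 + 316997.86775 = 324621.09916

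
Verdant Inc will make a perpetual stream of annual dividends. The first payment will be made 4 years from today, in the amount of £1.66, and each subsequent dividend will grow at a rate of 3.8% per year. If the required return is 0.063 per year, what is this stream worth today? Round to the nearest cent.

Value at end of year 3: C₁ / (r − g) = £1.66 / (0.063 − 0.038) = £66.4000
Discount to today: PV = £66.4000 / (1 + 0.063)^3 = £66.4000 / 1.201157 = £55.28

£55.28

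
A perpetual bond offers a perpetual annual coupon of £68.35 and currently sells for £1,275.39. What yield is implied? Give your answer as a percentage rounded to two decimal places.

5.36%

P = C/r ⇒ r = C/P = £68.35/£1,275.39 = 0.053591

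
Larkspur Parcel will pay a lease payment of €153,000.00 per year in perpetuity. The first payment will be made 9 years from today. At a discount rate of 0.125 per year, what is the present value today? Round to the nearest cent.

€477047.08

Value at end of year 8: C / r = €153,000.00 / 0.125 = €1,224,000.0000
Discount to today: PV = €1,224,000.0000 / (1 + 0.125)^8 = €1,224,000.0000 / 2.565785 = €477,047.08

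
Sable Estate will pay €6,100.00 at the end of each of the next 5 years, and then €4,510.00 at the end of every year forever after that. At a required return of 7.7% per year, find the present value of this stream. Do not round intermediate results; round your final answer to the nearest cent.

€64970.35

PV of 5-year annuity: €6,100.00 × [1 − (1+0.077)^−5] / 0.077 = 24549.32911
Perpetuity value at year 5: €4,510.00 / 0.077 = 58571.42857
PV of perpetuity: 58571.42857 / (1+0.077)^5 = 40421.02295
Total PV = 24549.32911 + 40421.02295 = 64970.35206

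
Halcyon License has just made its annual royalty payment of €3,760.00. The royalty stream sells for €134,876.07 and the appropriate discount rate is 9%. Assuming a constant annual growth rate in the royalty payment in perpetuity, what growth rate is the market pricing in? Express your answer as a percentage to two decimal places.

P = D₀(1+g)/(r−g) ⇒ P(r−g) = D₀(1+g) ⇒ g(P+D₀) = P·r − D₀
g = (P·r − D₀)/(P + D₀) = (€134,876.07×0.09 − €3,760.00) / (€134,876.07 + €3,760.00) = 0.060438

6.04%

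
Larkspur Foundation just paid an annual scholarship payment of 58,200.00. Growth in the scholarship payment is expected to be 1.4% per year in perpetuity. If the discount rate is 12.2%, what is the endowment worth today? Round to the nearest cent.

D₁ = D₀ × (1 + g) = 58,200.00 × 1.014 = 59,014.8000
Growing perpetuity: P = D₁ / (r − g) = 59,014.8000 / (0.122 − 0.014) = 546,433.33

546433.33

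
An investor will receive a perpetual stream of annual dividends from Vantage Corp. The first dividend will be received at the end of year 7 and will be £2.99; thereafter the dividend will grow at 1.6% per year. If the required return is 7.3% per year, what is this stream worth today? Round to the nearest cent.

£34.37

Value at end of year 6: C₁ / (r − g) = £2.99 / (0.073 − 0.016) = £52.4561
Discount to today: PV = £52.4561 / (1 + 0.073)^6 = £52.4561 / 1.526154 = £34.37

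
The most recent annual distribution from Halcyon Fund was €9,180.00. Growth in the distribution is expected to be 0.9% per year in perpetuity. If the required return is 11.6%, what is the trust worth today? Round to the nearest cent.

€86566.54

D₁ = D₀ × (1 + g) = €9,180.00 × 1.009 = €9,262.6200
Growing perpetuity: P = D₁ / (r − g) = €9,262.6200 / (0.116 − 0.009) = €86,566.54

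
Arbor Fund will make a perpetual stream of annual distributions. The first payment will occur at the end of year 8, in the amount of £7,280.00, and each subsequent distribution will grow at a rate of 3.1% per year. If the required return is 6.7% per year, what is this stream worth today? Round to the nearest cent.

£128433.39

Value at end of year 7: C₁ / (r − g) = £7,280.00 / (0.067 − 0.031) = £202,222.2222
Discount to today: PV = £202,222.2222 / (1 + 0.067)^7 = £202,222.2222 / 1.574530 = £128,433.39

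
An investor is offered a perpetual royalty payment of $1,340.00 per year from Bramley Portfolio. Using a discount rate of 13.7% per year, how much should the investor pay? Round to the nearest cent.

$9781.02

Level perpetuity: PV = C / r = $1,340.00 / 0.137 = $9,781.02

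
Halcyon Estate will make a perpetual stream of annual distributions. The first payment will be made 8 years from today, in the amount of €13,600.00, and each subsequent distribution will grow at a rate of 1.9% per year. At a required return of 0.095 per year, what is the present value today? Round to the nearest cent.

Value at end of year 7: C₁ / (r − g) = €13,600.00 / (0.095 − 0.019) = €178,947.3684
Discount to today: PV = €178,947.3684 / (1 + 0.095)^7 = €178,947.3684 / 1.887552 = €94,803.96

€94803.96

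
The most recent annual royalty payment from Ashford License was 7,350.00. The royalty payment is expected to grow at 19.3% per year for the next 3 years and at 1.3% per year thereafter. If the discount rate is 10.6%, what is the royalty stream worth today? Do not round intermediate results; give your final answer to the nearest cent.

126182.21

D_1 = 8768.55000
D_2 = 10460.88015
D_3 = 12479.83002
Terminal value at year 3: TV = D_3×(1+g_2)/(r−g_2) = 12642.06781/0.093 = 135936.21300
P_0 = D_1/(1+r)^1 + D_2/(1+r)^2 + D_3/(1+r)^3 + TV/(1+r)^3
    = 7928.16456 + 8551.80860 + 9224.50964 + 100477.72331 = 126182.20612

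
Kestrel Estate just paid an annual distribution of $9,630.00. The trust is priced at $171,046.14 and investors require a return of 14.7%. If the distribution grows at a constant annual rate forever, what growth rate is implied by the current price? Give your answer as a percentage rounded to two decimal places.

P = D₀(1+g)/(r−g) ⇒ P(r−g) = D₀(1+g) ⇒ g(P+D₀) = P·r − D₀
g = (P·r − D₀)/(P + D₀) = ($171,046.14×0.147 − $9,630.00) / ($171,046.14 + $9,630.00) = 0.085865

8.59%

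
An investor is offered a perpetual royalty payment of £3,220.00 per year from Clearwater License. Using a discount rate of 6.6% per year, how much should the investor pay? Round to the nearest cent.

£48787.88

Level perpetuity: PV = C / r = £3,220.00 / 0.066 = £48,787.88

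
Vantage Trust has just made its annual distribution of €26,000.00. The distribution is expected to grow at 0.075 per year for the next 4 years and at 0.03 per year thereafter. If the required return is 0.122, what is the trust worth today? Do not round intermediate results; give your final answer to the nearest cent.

D_1 = 27950.00000
D_2 = 30046.25000
D_3 = 32299.71875
D_4 = 34722.19766
Terminal value at year 4: TV = D_4×(1+g_2)/(r−g_2) = 35763.86359/0.092 = 388737.64767
P_0 = D_1/(1+r)^1 + D_2/(1+r)^2 + D_3/(1+r)^3 + D_4/(1+r)^4 + TV/(1+r)^4
    = 24910.87344 + 23867.36983 + 22867.57804 + 21909.66702 + 245293.01122 = 338848.49956

€338848.50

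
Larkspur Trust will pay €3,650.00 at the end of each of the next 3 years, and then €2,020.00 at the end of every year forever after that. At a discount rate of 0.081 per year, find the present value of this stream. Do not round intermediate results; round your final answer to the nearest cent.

PV of 3-year annuity: €3,650.00 × [1 − (1+0.081)^−3] / 0.081 = 9389.45698
Perpetuity value at year 3: €2,020.00 / 0.081 = 24938.27160
PV of perpetuity: 24938.27160 / (1+0.081)^3 = 19741.91459
Total PV = 9389.45698 + 19741.91459 = 29131.37157

€29131.37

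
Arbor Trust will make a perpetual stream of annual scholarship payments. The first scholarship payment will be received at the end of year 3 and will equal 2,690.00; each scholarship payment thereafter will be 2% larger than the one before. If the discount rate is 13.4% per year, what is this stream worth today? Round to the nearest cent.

Value at end of year 2: C₁ / (r − g) = 2,690.00 / (0.134 − 0.02) = 23,596.4912
Discount to today: PV = 23,596.4912 / (1 + 0.134)^2 = 23,596.4912 / 1.285956 = 18,349.38

18349.38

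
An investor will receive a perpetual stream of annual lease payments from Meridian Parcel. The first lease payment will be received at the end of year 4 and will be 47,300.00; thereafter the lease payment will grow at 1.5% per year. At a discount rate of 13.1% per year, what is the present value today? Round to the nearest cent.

Value at end of year 3: C₁ / (r − g) = 47,300.00 / (0.131 − 0.015) = 407,758.6207
Discount to today: PV = 407,758.6207 / (1 + 0.131)^3 = 407,758.6207 / 1.446731 = 281,848.25

281848.25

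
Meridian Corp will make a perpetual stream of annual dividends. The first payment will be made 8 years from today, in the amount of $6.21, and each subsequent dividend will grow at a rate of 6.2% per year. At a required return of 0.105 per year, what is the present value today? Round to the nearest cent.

Value at end of year 7: C₁ / (r − g) = $6.21 / (0.105 − 0.062) = $144.4186
Discount to today: PV = $144.4186 / (1 + 0.105)^7 = $144.4186 / 2.011574 = $71.79

$71.79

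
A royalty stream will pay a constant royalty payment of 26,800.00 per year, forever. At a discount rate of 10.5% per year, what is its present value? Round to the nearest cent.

255238.10

Level perpetuity: PV = C / r = 26,800.00 / 0.105 = 255,238.10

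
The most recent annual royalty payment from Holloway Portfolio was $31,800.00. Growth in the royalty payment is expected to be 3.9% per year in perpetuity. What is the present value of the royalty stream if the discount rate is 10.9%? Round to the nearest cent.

$472002.86

D₁ = D₀ × (1 + g) = $31,800.00 × 1.039 = $33,040.2000
Growing perpetuity: P = D₁ / (r − g) = $33,040.2000 / (0.109 − 0.039) = $472,002.86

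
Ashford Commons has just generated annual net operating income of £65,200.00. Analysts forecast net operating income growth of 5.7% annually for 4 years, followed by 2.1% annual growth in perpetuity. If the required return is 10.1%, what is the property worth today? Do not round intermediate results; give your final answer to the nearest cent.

D_1 = 68916.40000
D_2 = 72844.63480
D_3 = 76996.77898
D_4 = 81385.59539
Terminal value at year 4: TV = D_4×(1+g_2)/(r−g_2) = 83094.69289/0.08 = 1038683.66111
P_0 = D_1/(1+r)^1 + D_2/(1+r)^2 + D_3/(1+r)^3 + D_4/(1+r)^4 + TV/(1+r)^4
    = 62594.36876 + 60092.86810 + 57691.33658 + 55385.77908 + 706861.00553 = 942625.35805

£942625.36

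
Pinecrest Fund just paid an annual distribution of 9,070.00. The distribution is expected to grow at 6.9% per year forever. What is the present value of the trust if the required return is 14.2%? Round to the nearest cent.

132819.59

D₁ = D₀ × (1 + g) = 9,070.00 × 1.069 = 9,695.8300
Growing perpetuity: P = D₁ / (r − g) = 9,695.8300 / (0.142 − 0.069) = 132,819.59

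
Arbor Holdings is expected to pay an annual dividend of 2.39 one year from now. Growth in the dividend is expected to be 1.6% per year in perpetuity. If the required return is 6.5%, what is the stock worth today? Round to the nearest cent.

48.78

Growing perpetuity: P = D₁ / (r − g) = 2.3900 / (0.065 − 0.016) = 48.78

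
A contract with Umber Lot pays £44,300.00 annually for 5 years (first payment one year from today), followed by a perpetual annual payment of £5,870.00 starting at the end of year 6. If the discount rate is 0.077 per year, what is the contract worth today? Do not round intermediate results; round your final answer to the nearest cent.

PV of 5-year annuity: £44,300.00 × [1 − (1+0.077)^−5] / 0.077 = 178284.47203
Perpetuity value at year 5: £5,870.00 / 0.077 = 76233.76623
PV of perpetuity: 76233.76623 / (1+0.077)^5 = 52610.06757
Total PV = 178284.47203 + 52610.06757 = 230894.53960

£230894.54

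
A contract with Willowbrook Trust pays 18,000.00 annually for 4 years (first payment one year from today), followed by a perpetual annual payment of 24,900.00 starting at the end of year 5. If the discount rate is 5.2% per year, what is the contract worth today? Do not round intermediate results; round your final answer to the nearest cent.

PV of 4-year annuity: 18,000.00 × [1 − (1+0.052)^−4] / 0.052 = 63531.69205
Perpetuity value at year 4: 24,900.00 / 0.052 = 478846.15385
PV of perpetuity: 478846.15385 / (1+0.052)^4 = 390960.64651
Total PV = 63531.69205 + 390960.64651 = 454492.33856

454492.34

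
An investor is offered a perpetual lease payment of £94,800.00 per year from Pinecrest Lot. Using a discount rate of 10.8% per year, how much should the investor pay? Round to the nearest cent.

£877777.78

Level perpetuity: PV = C / r = £94,800.00 / 0.108 = £877,777.78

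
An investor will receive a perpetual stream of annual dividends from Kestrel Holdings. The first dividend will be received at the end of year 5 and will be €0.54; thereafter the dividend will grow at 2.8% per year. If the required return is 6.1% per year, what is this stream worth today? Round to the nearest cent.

€12.91

Value at end of year 4: C₁ / (r − g) = €0.54 / (0.061 − 0.028) = €16.3636
Discount to today: PV = €16.3636 / (1 + 0.061)^4 = €16.3636 / 1.267248 = €12.91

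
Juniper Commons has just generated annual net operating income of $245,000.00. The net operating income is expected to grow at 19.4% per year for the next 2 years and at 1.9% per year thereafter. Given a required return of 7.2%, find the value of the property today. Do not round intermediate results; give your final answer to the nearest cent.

D_1 = 292530.00000
D_2 = 349280.82000
Terminal value at year 2: TV = D_2×(1+g_2)/(r−g_2) = 355917.15558/0.053 = 6715418.02981
P_0 = D_1/(1+r)^1 + D_2/(1+r)^2 + TV/(1+r)^2
    = 272882.46269 + 303938.11609 + 5843640.38293 = 6420460.96170

$6420460.96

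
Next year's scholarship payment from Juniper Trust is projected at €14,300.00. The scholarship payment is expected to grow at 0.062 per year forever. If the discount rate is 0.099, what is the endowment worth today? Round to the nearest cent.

€386486.49

Growing perpetuity: P = D₁ / (r − g) = €14,300.0000 / (0.099 − 0.062) = €386,486.49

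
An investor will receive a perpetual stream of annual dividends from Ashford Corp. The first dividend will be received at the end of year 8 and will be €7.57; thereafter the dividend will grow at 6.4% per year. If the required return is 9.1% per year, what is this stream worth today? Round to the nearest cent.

Value at end of year 7: C₁ / (r − g) = €7.57 / (0.091 − 0.064) = €280.3704
Discount to today: PV = €280.3704 / (1 + 0.091)^7 = €280.3704 / 1.839811 = €152.39

€152.39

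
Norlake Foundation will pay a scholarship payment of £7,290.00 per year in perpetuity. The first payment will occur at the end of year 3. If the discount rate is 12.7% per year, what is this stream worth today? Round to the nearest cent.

£45193.50

Value at end of year 2: C / r = £7,290.00 / 0.127 = £57,401.5748
Discount to today: PV = £57,401.5748 / (1 + 0.127)^2 = £57,401.5748 / 1.270129 = £45,193.50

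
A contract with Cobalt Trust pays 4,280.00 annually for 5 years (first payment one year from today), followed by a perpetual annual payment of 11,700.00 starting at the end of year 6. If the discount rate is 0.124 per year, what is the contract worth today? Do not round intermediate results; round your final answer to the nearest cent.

PV of 5-year annuity: 4,280.00 × [1 − (1+0.124)^−5] / 0.124 = 15276.77317
Perpetuity value at year 5: 11,700.00 / 0.124 = 94354.83871
PV of perpetuity: 94354.83871 / (1+0.124)^5 = 52593.56626
Total PV = 15276.77317 + 52593.56626 = 67870.33943

67870.34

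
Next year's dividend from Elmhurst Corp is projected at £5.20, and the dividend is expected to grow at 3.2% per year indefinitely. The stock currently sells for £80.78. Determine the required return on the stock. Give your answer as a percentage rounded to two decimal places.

9.64%

P = D₁/(r − g) ⇒ r = D₁/P + g = £5.2000/£80.78 + 0.032 = 0.064372 + 0.032 = 0.096372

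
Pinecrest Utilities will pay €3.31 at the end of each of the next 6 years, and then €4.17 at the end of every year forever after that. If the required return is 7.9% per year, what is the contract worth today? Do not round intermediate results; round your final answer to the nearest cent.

€48.80

PV of 6-year annuity: €3.31 × [1 − (1+0.079)^−6] / 0.079 = 15.34826
Perpetuity value at year 6: €4.17 / 0.079 = 52.78481
PV of perpetuity: 52.78481 / (1+0.079)^6 = 33.44878
Total PV = 15.34826 + 33.44878 = 48.79704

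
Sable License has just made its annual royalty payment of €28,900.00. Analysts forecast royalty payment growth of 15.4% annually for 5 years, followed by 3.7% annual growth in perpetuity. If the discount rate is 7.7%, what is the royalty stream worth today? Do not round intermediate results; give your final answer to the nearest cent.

D_1 = 33350.60000
D_2 = 38486.59240
D_3 = 44413.52763
D_4 = 51253.21088
D_5 = 59146.20536
Terminal value at year 5: TV = D_5×(1+g_2)/(r−g_2) = 61334.61496/0.04 = 1533365.37398
P_0 = D_1/(1+r)^1 + D_2/(1+r)^2 + D_3/(1+r)^3 + D_4/(1+r)^4 + D_5/(1+r)^5 + TV/(1+r)^5
    = 30966.20241 + 33180.12775 + 35552.33744 + 38094.14801 + 40817.68505 + 1058198.48500 = 1236808.98566

€1236808.99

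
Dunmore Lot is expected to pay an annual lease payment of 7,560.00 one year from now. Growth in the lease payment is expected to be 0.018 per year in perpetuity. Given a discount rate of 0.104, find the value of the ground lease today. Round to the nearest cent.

Growing perpetuity: P = D₁ / (r − g) = 7,560.0000 / (0.104 − 0.018) = 87,906.98

87906.98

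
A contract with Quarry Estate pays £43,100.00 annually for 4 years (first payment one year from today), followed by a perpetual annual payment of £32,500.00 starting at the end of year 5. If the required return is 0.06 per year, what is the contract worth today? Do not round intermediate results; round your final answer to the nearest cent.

£578396.79

PV of 4-year annuity: £43,100.00 × [1 − (1+0.06)^−4] / 0.06 = 149346.05191
Perpetuity value at year 4: £32,500.00 / 0.06 = 541666.66667
PV of perpetuity: 541666.66667 / (1+0.06)^4 = 429050.73425
Total PV = 149346.05191 + 429050.73425 = 578396.78616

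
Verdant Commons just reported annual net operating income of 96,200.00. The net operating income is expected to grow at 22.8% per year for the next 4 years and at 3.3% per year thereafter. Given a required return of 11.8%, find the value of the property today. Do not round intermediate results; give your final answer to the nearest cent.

D_1 = 118133.60000
D_2 = 145068.06080
D_3 = 178143.57866
D_4 = 218760.31460
Terminal value at year 4: TV = D_4×(1+g_2)/(r−g_2) = 225979.40498/0.085 = 2658581.23505
P_0 = D_1/(1+r)^1 + D_2/(1+r)^2 + D_3/(1+r)^3 + D_4/(1+r)^4 + TV/(1+r)^4
    = 105665.11628 + 116061.50518 + 127480.79460 + 140023.62770 + 1701698.91073 = 2190929.95448

2190929.95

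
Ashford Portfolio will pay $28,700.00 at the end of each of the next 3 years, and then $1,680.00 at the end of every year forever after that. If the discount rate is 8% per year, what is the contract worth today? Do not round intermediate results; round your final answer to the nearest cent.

PV of 3-year annuity: $28,700.00 × [1 − (1+0.08)^−3] / 0.08 = 73962.68353
Perpetuity value at year 3: $1,680.00 / 0.08 = 21000.00000
PV of perpetuity: 21000.00000 / (1+0.08)^3 = 16670.47706
Total PV = 73962.68353 + 16670.47706 = 90633.16060

$90633.16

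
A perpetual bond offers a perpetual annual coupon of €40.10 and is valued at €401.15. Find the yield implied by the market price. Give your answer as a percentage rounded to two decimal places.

10.00%

P = C/r ⇒ r = C/P = €40.10/€401.15 = 0.099963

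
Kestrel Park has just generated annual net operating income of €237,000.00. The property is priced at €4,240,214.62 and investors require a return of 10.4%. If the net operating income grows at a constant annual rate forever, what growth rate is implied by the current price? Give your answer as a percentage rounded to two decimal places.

P = D₀(1+g)/(r−g) ⇒ P(r−g) = D₀(1+g) ⇒ g(P+D₀) = P·r − D₀
g = (P·r − D₀)/(P + D₀) = (€4,240,214.62×0.104 − €237,000.00) / (€4,240,214.62 + €237,000.00) = 0.045560

4.56%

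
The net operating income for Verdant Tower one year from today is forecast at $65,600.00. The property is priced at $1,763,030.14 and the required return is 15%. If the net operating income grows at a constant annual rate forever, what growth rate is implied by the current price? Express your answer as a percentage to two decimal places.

P = D₁/(r−g) ⇒ g = r − D₁/P = 0.15 − $65,600.00/$1,763,030.14 = 0.112791

11.28%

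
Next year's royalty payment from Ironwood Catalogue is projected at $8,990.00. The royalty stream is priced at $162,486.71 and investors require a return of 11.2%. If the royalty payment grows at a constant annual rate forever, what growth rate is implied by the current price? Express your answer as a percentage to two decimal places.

P = D₁/(r−g) ⇒ g = r − D₁/P = 0.112 − $8,990.00/$162,486.71 = 0.056672

5.67%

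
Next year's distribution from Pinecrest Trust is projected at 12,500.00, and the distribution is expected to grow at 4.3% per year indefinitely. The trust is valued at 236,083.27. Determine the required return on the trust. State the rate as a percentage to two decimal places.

9.59%

P = D₁/(r − g) ⇒ r = D₁/P + g = 12,500.0000/236,083.27 + 0.043 = 0.052947 + 0.043 = 0.095947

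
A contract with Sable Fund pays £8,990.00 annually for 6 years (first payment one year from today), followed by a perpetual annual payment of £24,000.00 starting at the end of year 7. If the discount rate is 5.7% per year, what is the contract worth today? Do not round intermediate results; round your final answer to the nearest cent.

PV of 6-year annuity: £8,990.00 × [1 − (1+0.057)^−6] / 0.057 = 44626.50982
Perpetuity value at year 6: £24,000.00 / 0.057 = 421052.63158
PV of perpetuity: 421052.63158 / (1+0.057)^6 = 301916.23162
Total PV = 44626.50982 + 301916.23162 = 346542.74144

£346542.74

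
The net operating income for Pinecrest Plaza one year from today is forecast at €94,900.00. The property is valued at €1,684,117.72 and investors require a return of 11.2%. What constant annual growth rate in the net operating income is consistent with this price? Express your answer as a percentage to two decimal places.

5.57%

P = D₁/(r−g) ⇒ g = r − D₁/P = 0.112 − €94,900.00/€1,684,117.72 = 0.055650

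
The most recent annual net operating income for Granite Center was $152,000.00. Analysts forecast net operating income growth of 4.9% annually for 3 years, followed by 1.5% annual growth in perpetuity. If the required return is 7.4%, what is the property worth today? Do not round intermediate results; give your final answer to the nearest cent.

$2871625.53

D_1 = 159448.00000
D_2 = 167260.95200
D_3 = 175456.73865
Terminal value at year 3: TV = D_3×(1+g_2)/(r−g_2) = 178088.58973/0.059 = 3018450.67335
P_0 = D_1/(1+r)^1 + D_2/(1+r)^2 + D_3/(1+r)^3 + TV/(1+r)^3
    = 148461.82495 + 145006.00966 + 141630.63700 + 2436527.06020 = 2871625.53181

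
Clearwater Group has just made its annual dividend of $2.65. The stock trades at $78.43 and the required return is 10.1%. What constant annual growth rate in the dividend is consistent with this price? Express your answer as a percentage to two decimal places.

P = D₀(1+g)/(r−g) ⇒ P(r−g) = D₀(1+g) ⇒ g(P+D₀) = P·r − D₀
g = (P·r − D₀)/(P + D₀) = ($78.43×0.101 − $2.65) / ($78.43 + $2.65) = 0.065015

6.50%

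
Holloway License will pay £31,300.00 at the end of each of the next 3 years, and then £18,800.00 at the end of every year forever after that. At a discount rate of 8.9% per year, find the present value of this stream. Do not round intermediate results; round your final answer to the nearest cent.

£242933.61

PV of 3-year annuity: £31,300.00 × [1 − (1+0.089)^−3] / 0.089 = 79370.94048
Perpetuity value at year 3: £18,800.00 / 0.089 = 211235.95506
PV of perpetuity: 211235.95506 / (1+0.089)^3 = 163562.67451
Total PV = 79370.94048 + 163562.67451 = 242933.61499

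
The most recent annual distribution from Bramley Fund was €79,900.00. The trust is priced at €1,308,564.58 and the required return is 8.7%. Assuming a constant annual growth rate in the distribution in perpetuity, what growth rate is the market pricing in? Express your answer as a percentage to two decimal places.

P = D₀(1+g)/(r−g) ⇒ P(r−g) = D₀(1+g) ⇒ g(P+D₀) = P·r − D₀
g = (P·r − D₀)/(P + D₀) = (€1,308,564.58×0.087 − €79,900.00) / (€1,308,564.58 + €79,900.00) = 0.024448

2.44%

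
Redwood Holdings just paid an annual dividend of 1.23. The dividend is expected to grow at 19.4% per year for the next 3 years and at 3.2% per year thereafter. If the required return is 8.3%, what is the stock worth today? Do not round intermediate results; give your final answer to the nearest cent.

D_1 = 1.46862
D_2 = 1.75353
D_3 = 2.09372
Terminal value at year 3: TV = D_3×(1+g_2)/(r−g_2) = 2.16072/0.051 = 42.36699
P_0 = D_1/(1+r)^1 + D_2/(1+r)^2 + D_3/(1+r)^3 + TV/(1+r)^3
    = 1.35607 + 1.49505 + 1.64829 + 33.35356 = 37.85297

37.85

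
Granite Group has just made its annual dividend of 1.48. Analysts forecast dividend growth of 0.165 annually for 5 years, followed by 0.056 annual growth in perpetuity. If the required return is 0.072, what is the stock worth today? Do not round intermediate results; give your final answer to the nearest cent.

D_1 = 1.72420
D_2 = 2.00869
D_3 = 2.34013
D_4 = 2.72625
D_5 = 3.17608
Terminal value at year 5: TV = D_5×(1+g_2)/(r−g_2) = 3.35394/0.016 = 209.62124
P_0 = D_1/(1+r)^1 + D_2/(1+r)^2 + D_3/(1+r)^3 + D_4/(1+r)^4 + D_5/(1+r)^5 + TV/(1+r)^5
    = 1.60840 + 1.74793 + 1.89957 + 2.06436 + 2.24346 + 148.06805 = 157.63176

157.63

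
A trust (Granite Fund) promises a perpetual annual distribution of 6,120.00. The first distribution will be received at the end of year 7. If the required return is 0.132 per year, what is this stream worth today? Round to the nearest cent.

22034.28

Value at end of year 6: C / r = 6,120.00 / 0.132 = 46,363.6364
Discount to today: PV = 46,363.6364 / (1 + 0.132)^6 = 46,363.6364 / 2.104159 = 22,034.28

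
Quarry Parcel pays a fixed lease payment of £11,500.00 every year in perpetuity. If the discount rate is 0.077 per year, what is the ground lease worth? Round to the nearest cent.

£149350.65

Level perpetuity: PV = C / r = £11,500.00 / 0.077 = £149,350.65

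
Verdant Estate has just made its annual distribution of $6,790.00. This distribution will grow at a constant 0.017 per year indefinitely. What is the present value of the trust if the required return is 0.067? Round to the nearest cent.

$138108.60

D₁ = D₀ × (1 + g) = $6,790.00 × 1.017 = $6,905.4300
Growing perpetuity: P = D₁ / (r − g) = $6,905.4300 / (0.067 − 0.017) = $138,108.60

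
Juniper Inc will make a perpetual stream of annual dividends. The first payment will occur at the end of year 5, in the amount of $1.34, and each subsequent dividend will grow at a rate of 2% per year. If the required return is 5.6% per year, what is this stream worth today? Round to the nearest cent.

$29.93

Value at end of year 4: C₁ / (r − g) = $1.34 / (0.056 − 0.02) = $37.2222
Discount to today: PV = $37.2222 / (1 + 0.056)^4 = $37.2222 / 1.243528 = $29.93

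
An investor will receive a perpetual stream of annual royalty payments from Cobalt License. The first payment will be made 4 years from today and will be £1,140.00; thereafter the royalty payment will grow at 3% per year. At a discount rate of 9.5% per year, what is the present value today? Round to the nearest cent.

£13358.24

Value at end of year 3: C₁ / (r − g) = £1,140.00 / (0.095 − 0.03) = £17,538.4615
Discount to today: PV = £17,538.4615 / (1 + 0.095)^3 = £17,538.4615 / 1.312932 = £13,358.24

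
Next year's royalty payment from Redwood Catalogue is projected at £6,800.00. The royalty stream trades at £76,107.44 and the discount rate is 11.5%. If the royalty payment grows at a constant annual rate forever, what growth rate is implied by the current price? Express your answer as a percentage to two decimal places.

2.57%

P = D₁/(r−g) ⇒ g = r − D₁/P = 0.115 − £6,800.00/£76,107.44 = 0.025653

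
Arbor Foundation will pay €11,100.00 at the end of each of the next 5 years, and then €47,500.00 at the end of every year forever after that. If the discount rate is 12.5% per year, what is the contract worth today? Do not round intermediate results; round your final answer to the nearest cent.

PV of 5-year annuity: €11,100.00 × [1 − (1+0.125)^−5] / 0.125 = 39522.30859
Perpetuity value at year 5: €47,500.00 / 0.125 = 380000.00000
PV of perpetuity: 380000.00000 / (1+0.125)^5 = 210873.00378
Total PV = 39522.30859 + 210873.00378 = 250395.31237

€250395.31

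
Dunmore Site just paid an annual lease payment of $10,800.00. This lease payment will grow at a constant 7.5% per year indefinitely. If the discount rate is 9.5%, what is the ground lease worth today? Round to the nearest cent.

D₁ = D₀ × (1 + g) = $10,800.00 × 1.075 = $11,610.0000
Growing perpetuity: P = D₁ / (r − g) = $11,610.0000 / (0.095 − 0.075) = $580,500.00

$580500.00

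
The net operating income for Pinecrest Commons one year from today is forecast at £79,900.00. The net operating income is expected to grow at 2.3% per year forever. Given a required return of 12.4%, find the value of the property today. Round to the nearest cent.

Growing perpetuity: P = D₁ / (r − g) = £79,900.0000 / (0.124 − 0.023) = £791,089.11

£791089.11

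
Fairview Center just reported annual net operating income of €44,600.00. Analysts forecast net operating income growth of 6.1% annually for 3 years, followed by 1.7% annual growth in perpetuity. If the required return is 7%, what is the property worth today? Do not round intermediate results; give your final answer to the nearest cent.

D_1 = 47320.60000
D_2 = 50207.15660
D_3 = 53269.79315
Terminal value at year 3: TV = D_3×(1+g_2)/(r−g_2) = 54175.37964/0.053 = 1022176.97427
P_0 = D_1/(1+r)^1 + D_2/(1+r)^2 + D_3/(1+r)^3 + TV/(1+r)^3
    = 44224.85981 + 43852.87501 + 43484.01905 + 834400.89390 = 965962.64778

€965962.65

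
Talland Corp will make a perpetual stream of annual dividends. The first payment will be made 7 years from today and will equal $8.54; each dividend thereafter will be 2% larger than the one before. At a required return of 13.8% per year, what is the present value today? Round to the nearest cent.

$33.32

Value at end of year 6: C₁ / (r − g) = $8.54 / (0.138 − 0.02) = $72.3729
Discount to today: PV = $72.3729 / (1 + 0.138)^6 = $72.3729 / 2.171969 = $33.32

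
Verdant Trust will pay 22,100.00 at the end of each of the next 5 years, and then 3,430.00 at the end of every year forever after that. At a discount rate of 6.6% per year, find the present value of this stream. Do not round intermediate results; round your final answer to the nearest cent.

129347.29

PV of 5-year annuity: 22,100.00 × [1 − (1+0.066)^−5] / 0.066 = 91593.18299
Perpetuity value at year 5: 3,430.00 / 0.066 = 51969.69697
PV of perpetuity: 51969.69697 / (1+0.066)^5 = 37754.10341
Total PV = 91593.18299 + 37754.10341 = 129347.28640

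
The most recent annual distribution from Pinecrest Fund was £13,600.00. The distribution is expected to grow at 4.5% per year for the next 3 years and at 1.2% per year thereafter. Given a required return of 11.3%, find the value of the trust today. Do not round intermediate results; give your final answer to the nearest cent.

£148802.13

D_1 = 14212.00000
D_2 = 14851.54000
D_3 = 15519.85930
Terminal value at year 3: TV = D_3×(1+g_2)/(r−g_2) = 15706.09761/0.101 = 155505.91695
P_0 = D_1/(1+r)^1 + D_2/(1+r)^2 + D_3/(1+r)^3 + TV/(1+r)^3
    = 12769.09254 + 11988.95032 + 11256.47177 + 112787.61818 = 148802.13282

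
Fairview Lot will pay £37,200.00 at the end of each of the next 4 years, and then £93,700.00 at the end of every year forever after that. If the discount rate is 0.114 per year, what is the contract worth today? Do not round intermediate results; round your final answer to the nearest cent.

PV of 4-year annuity: £37,200.00 × [1 − (1+0.114)^−4] / 0.114 = 114432.19825
Perpetuity value at year 4: £93,700.00 / 0.114 = 821929.82456
PV of perpetuity: 821929.82456 / (1+0.114)^4 = 533696.03488
Total PV = 114432.19825 + 533696.03488 = 648128.23313

£648128.23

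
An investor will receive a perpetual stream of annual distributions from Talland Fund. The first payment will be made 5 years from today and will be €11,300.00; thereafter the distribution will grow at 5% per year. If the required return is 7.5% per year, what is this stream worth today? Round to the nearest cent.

€338457.84

Value at end of year 4: C₁ / (r − g) = €11,300.00 / (0.075 − 0.05) = €452,000.0000
Discount to today: PV = €452,000.0000 / (1 + 0.075)^4 = €452,000.0000 / 1.335469 = €338,457.84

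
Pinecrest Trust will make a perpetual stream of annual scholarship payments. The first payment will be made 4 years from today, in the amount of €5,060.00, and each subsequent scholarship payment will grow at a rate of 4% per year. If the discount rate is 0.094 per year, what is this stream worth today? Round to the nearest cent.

€71565.68

Value at end of year 3: C₁ / (r − g) = €5,060.00 / (0.094 − 0.04) = €93,703.7037
Discount to today: PV = €93,703.7037 / (1 + 0.094)^3 = €93,703.7037 / 1.309339 = €71,565.68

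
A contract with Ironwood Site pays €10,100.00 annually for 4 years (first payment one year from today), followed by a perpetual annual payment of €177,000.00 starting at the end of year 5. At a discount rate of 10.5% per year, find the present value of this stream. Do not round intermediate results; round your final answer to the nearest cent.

€1162339.53

PV of 4-year annuity: €10,100.00 × [1 − (1+0.105)^−4] / 0.105 = 31672.16920
Perpetuity value at year 4: €177,000.00 / 0.105 = 1685714.28571
PV of perpetuity: 1685714.28571 / (1+0.105)^4 = 1130667.36008
Total PV = 31672.16920 + 1130667.36008 = 1162339.52928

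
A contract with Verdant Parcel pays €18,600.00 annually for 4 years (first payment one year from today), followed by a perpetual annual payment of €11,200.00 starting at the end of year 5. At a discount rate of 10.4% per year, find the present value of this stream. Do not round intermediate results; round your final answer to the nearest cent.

PV of 4-year annuity: €18,600.00 × [1 − (1+0.104)^−4] / 0.104 = 58452.57867
Perpetuity value at year 4: €11,200.00 / 0.104 = 107692.30769
PV of perpetuity: 107692.30769 / (1+0.104)^4 = 72495.05602
Total PV = 58452.57867 + 72495.05602 = 130947.63469

€130947.63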